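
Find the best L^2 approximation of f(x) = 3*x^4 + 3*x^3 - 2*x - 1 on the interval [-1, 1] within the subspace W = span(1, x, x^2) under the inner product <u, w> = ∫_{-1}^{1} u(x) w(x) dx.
g(x) = 18*x^2/7 - x/5 - 44/35

The best approximation g ∈ W is the orthogonal projection of f onto W. Writing g = a_0 + a_1 x + a_2 x^2, the coefficients solve the normal equations G · a = b where
  G_{ij} = <φ_i, φ_j> and b_i = <f, φ_i>, with φ_0 = 1, φ_1 = x, φ_2 = x^2.
G =
  [2, 0, 2/3]
  [0, 2/3, 0]
  [2/3, 0, 2/5],
b = (-4/5, -2/15, 4/21).
Solving gives a_0 = -44/35, a_1 = -1/5, a_2 = 18/7, so
  g(x) = 18*x^2/7 - x/5 - 44/35.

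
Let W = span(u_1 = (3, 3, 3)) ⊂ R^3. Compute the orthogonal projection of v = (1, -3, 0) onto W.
proj_W(v) = (-2/3, -2/3, -2/3)

Set up U = [u_1 | ... | u_1] ∈ R^(3×1). The projector onto W = col(U) is P = U (U^T U)^(-1) U^T.
Compute U^T U =
  [27],
and U^T v = (-6).
Solve U^T U · c = U^T v for the coefficients: c = (-2/9). The projection is proj_W(v) = U c.
Check: (v - proj_W(v)) · u_1 = 0  (should be 0).
Result: proj_W(v) = (-2/3, -2/3, -2/3).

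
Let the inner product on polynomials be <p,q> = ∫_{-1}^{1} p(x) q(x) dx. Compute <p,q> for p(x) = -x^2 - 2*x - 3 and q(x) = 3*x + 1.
<p,q> = -32/3

Expand the product: p(x)·q(x) = -3*x^3 - 7*x^2 - 11*x - 3.
∫_{-1}^{1} of each monomial x^k gives [2/(k+1) if k even, 0 if k odd]. Integrating term-by-term (or equivalently evaluating the antiderivative F(x) = -3*x^4/4 - 7*x^3/3 - 11*x^2/2 - 3*x at the endpoints):
  F(1) − F(−1) = -139/12 − (-11/12) = -32/3.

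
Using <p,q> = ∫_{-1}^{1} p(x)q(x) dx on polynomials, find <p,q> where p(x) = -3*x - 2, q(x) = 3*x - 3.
<p,q> = 6

Expand the product: p(x)·q(x) = -9*x^2 + 3*x + 6.
∫_{-1}^{1} of each monomial x^k gives [2/(k+1) if k even, 0 if k odd]. Integrating term-by-term (or equivalently evaluating the antiderivative F(x) = -3*x^3 + 3*x^2/2 + 6*x at the endpoints):
  F(1) − F(−1) = 9/2 − (-3/2) = 6.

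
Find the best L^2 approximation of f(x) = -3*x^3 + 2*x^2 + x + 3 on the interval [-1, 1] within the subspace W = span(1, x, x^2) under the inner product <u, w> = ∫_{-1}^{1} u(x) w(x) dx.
g(x) = 2*x^2 - 4*x/5 + 3

The best approximation g ∈ W is the orthogonal projection of f onto W. Writing g = a_0 + a_1 x + a_2 x^2, the coefficients solve the normal equations G · a = b where
  G_{ij} = <φ_i, φ_j> and b_i = <f, φ_i>, with φ_0 = 1, φ_1 = x, φ_2 = x^2.
G =
  [2, 0, 2/3]
  [0, 2/3, 0]
  [2/3, 0, 2/5],
b = (22/3, -8/15, 14/5).
Solving gives a_0 = 3, a_1 = -4/5, a_2 = 2, so
  g(x) = 2*x^2 - 4*x/5 + 3.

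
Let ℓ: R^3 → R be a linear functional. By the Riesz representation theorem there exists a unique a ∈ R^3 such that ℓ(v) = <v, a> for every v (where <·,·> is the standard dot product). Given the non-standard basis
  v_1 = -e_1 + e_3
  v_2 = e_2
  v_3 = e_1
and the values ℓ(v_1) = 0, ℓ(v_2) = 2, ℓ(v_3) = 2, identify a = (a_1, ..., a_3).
a = (2, 2, 2)

Write a = (a_1, ..., a_3) in the standard basis. For each basis vector v_i, ℓ(v_i) = <v_i, a> is a linear equation in the a_j's. Collect the n equations into a matrix system V a = ℓ, where row i of V is v_i (expressed in the standard basis). Since V is invertible (lower-triangular with 1s on the diagonal, up to permutation), solve by back-substitution:
  V =
[[-1, 0, 1],
 [0, 1, 0],
 [1, 0, 0]]
  V a = (0, 2, 2)
Solving gives a = (2, 2, 2).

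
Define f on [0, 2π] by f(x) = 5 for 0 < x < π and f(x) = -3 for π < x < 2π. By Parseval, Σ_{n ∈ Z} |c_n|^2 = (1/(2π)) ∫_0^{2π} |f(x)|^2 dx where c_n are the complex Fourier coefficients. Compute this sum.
Σ |c_n|^2 = 17

Parseval equates the L^2 energy of f (normalised by 1/(2π)) with the ℓ^2 sum of its Fourier coefficients: (1/(2π)) ∫_0^{2π} |f|^2 = Σ |c_n|^2.
Compute the left side: (1/(2π)) [∫_0^π 5^2 dx + ∫_π^{2π} (-3)^2 dx] = (1/(2π)) · (25π + 9π) = (25 + 9)/2 = 17.
So Σ_{n ∈ Z} |c_n|^2 = 17.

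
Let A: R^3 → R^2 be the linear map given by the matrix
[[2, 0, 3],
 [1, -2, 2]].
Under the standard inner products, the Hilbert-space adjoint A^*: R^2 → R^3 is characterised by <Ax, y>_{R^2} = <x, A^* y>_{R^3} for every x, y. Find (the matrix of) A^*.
A^* = A^T =
[[2, 1],
 [0, -2],
 [3, 2]]

For real matrices with standard dot products, the defining identity <Ax, y> = <x, A^* y> gives (Ax)^T y = x^T (A^*) y, i.e. x^T A^T y = x^T (A^*) y. Since this holds for all x, y, we must have A^* = A^T. Therefore
A^* =
[[2, 1],
 [0, -2],
 [3, 2]].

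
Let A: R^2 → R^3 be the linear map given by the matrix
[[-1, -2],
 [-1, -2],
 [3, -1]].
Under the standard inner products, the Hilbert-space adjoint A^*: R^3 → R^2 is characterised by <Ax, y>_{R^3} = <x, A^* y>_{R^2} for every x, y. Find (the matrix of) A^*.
A^* = A^T =
[[-1, -1, 3],
 [-2, -2, -1]]

For real matrices with standard dot products, the defining identity <Ax, y> = <x, A^* y> gives (Ax)^T y = x^T (A^*) y, i.e. x^T A^T y = x^T (A^*) y. Since this holds for all x, y, we must have A^* = A^T. Therefore
A^* =
[[-1, -1, 3],
 [-2, -2, -1]].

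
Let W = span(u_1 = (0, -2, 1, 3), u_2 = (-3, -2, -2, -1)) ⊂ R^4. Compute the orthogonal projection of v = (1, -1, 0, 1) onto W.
proj_W(v) = (69/251, -130/251, 134/251, 287/251)

Set up U = [u_1 | ... | u_2] ∈ R^(4×2). The projector onto W = col(U) is P = U (U^T U)^(-1) U^T.
Compute U^T U =
  [14, -1]
  [-1, 18],
and U^T v = (5, -2).
Solve U^T U · c = U^T v for the coefficients: c = (88/251, -23/251). The projection is proj_W(v) = U c.
Check: (v - proj_W(v)) · u_1 = 0  (should be 0).
Check: (v - proj_W(v)) · u_2 = 0  (should be 0).
Result: proj_W(v) = (69/251, -130/251, 134/251, 287/251).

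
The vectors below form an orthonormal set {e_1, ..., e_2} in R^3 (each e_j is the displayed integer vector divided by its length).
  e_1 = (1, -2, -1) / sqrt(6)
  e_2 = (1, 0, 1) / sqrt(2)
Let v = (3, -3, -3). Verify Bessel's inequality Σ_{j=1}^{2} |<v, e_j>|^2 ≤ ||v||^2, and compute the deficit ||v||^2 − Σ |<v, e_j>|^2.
Σ |<v, e_j>|^2 = 24; ||v||^2 = 27; deficit = 3

Write each e_j = u_j / sqrt(<u_j, u_j>) where u_j is the displayed integer vector. Then <v, e_j> = <v, u_j> / sqrt(<u_j, u_j>), so |<v, e_j>|^2 = <v, u_j>^2 / <u_j, u_j>.
Coefficients: <v, e_1> = 12/sqrt(6), <v, e_2> = 0/sqrt(2).
Square and sum: Σ |<v, e_j>|^2 = 24.
Compute ||v||^2 = v·v = 27.
Deficit = 27 − 24 = 3 ≥ 0, confirming Bessel's inequality. (The deficit equals ||v − Σ <v,e_j> e_j||^2, the squared distance from v to span{e_j}.)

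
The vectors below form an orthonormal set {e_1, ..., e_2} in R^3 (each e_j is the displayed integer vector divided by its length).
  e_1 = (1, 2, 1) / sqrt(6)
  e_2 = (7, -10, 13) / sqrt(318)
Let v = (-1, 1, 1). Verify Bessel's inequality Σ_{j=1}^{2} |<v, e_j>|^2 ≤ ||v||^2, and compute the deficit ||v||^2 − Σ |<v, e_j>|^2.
Σ |<v, e_j>|^2 = 38/53; ||v||^2 = 3; deficit = 121/53

Write each e_j = u_j / sqrt(<u_j, u_j>) where u_j is the displayed integer vector. Then <v, e_j> = <v, u_j> / sqrt(<u_j, u_j>), so |<v, e_j>|^2 = <v, u_j>^2 / <u_j, u_j>.
Coefficients: <v, e_1> = 2/sqrt(6), <v, e_2> = -4/sqrt(318).
Square and sum: Σ |<v, e_j>|^2 = 38/53.
Compute ||v||^2 = v·v = 3.
Deficit = 3 − 38/53 = 121/53 ≥ 0, confirming Bessel's inequality. (The deficit equals ||v − Σ <v,e_j> e_j||^2, the squared distance from v to span{e_j}.)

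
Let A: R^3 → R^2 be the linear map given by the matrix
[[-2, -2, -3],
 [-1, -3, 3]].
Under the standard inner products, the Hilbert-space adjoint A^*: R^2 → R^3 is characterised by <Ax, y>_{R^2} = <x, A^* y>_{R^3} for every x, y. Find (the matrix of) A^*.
A^* = A^T =
[[-2, -1],
 [-2, -3],
 [-3, 3]]

For real matrices with standard dot products, the defining identity <Ax, y> = <x, A^* y> gives (Ax)^T y = x^T (A^*) y, i.e. x^T A^T y = x^T (A^*) y. Since this holds for all x, y, we must have A^* = A^T. Therefore
A^* =
[[-2, -1],
 [-2, -3],
 [-3, 3]].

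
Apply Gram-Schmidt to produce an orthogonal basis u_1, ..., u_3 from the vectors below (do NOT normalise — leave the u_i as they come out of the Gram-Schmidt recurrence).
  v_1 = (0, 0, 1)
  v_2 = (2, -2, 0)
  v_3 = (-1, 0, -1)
Orthogonal basis:
  u_1 = (0, 0, 1)
  u_2 = (2, -2, 0)
  u_3 = (-1/2, -1/2, 0)

Apply the Gram-Schmidt recurrence
  u_1 = v_1
  u_i = v_i − Σ_{j<i} ((v_i · u_j) / (u_j · u_j)) · u_j.

Step by step this gives:
  u_1 = (0, 0, 1)
  u_2 = (2, -2, 0)
  u_3 = (-1/2, -1/2, 0)

Orthogonality check:
  u_2 · u_1 = 0 (should be 0)
  u_3 · u_1 = 0 (should be 0)
  u_3 · u_2 = 0 (should be 0)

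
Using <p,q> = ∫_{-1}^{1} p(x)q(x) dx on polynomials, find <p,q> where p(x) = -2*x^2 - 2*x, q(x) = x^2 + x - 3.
<p,q> = 28/15

Expand the product: p(x)·q(x) = -2*x^4 - 4*x^3 + 4*x^2 + 6*x.
∫_{-1}^{1} of each monomial x^k gives [2/(k+1) if k even, 0 if k odd]. Integrating term-by-term (or equivalently evaluating the antiderivative F(x) = -2*x^5/5 - x^4 + 4*x^3/3 + 3*x^2 at the endpoints):
  F(1) − F(−1) = 44/15 − (16/15) = 28/15.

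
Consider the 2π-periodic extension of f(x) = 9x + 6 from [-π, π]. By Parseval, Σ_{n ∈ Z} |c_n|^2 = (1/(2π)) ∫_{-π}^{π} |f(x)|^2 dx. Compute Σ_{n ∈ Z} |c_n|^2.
Σ |c_n|^2 = 27π^2 + 36

Expand and integrate term by term over [-π, π]:
  ∫ (9x)^2 dx = 81·(2π^3/3); ∫ 2·9·(6)·x dx = 0 (odd integrand); ∫ 6^2 dx = 36·2π.
So (1/(2π)) ∫_{-π}^{π} (9x + 6)^2 dx = 81π^2/3 + 36 = 27π^2 + 36.
Parseval ⇒ Σ |c_n|^2 = 27π^2 + 36.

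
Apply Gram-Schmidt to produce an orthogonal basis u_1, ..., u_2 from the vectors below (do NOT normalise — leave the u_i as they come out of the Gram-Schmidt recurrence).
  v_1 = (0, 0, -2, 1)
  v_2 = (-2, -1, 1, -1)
Orthogonal basis:
  u_1 = (0, 0, -2, 1)
  u_2 = (-2, -1, -1/5, -2/5)

Apply the Gram-Schmidt recurrence
  u_1 = v_1
  u_i = v_i − Σ_{j<i} ((v_i · u_j) / (u_j · u_j)) · u_j.

Step by step this gives:
  u_1 = (0, 0, -2, 1)
  u_2 = (-2, -1, -1/5, -2/5)

Orthogonality check:
  u_2 · u_1 = 0 (should be 0)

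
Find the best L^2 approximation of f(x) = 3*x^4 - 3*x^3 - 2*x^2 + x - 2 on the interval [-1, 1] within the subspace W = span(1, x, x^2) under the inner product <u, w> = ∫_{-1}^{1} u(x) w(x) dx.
g(x) = 4*x^2/7 - 4*x/5 - 79/35

The best approximation g ∈ W is the orthogonal projection of f onto W. Writing g = a_0 + a_1 x + a_2 x^2, the coefficients solve the normal equations G · a = b where
  G_{ij} = <φ_i, φ_j> and b_i = <f, φ_i>, with φ_0 = 1, φ_1 = x, φ_2 = x^2.
G =
  [2, 0, 2/3]
  [0, 2/3, 0]
  [2/3, 0, 2/5],
b = (-62/15, -8/15, -134/105).
Solving gives a_0 = -79/35, a_1 = -4/5, a_2 = 4/7, so
  g(x) = 4*x^2/7 - 4*x/5 - 79/35.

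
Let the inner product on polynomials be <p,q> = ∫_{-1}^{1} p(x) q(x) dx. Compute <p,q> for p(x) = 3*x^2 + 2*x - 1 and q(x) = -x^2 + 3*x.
<p,q> = 52/15

Expand the product: p(x)·q(x) = -3*x^4 + 7*x^3 + 7*x^2 - 3*x.
∫_{-1}^{1} of each monomial x^k gives [2/(k+1) if k even, 0 if k odd]. Integrating term-by-term (or equivalently evaluating the antiderivative F(x) = -3*x^5/5 + 7*x^4/4 + 7*x^3/3 - 3*x^2/2 at the endpoints):
  F(1) − F(−1) = 119/60 − (-89/60) = 52/15.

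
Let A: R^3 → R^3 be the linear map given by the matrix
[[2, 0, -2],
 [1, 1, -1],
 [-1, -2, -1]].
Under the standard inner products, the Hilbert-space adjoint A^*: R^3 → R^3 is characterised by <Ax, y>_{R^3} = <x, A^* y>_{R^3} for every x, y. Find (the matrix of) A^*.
A^* = A^T =
[[2, 1, -1],
 [0, 1, -2],
 [-2, -1, -1]]

For real matrices with standard dot products, the defining identity <Ax, y> = <x, A^* y> gives (Ax)^T y = x^T (A^*) y, i.e. x^T A^T y = x^T (A^*) y. Since this holds for all x, y, we must have A^* = A^T. Therefore
A^* =
[[2, 1, -1],
 [0, 1, -2],
 [-2, -1, -1]].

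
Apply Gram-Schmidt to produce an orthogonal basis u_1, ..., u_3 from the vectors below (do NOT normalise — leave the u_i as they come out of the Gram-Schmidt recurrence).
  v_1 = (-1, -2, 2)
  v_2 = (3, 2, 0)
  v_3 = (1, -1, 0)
Orthogonal basis:
  u_1 = (-1, -2, 2)
  u_2 = (20/9, 4/9, 14/9)
  u_3 = (10/17, -15/17, -10/17)

Apply the Gram-Schmidt recurrence
  u_1 = v_1
  u_i = v_i − Σ_{j<i} ((v_i · u_j) / (u_j · u_j)) · u_j.

Step by step this gives:
  u_1 = (-1, -2, 2)
  u_2 = (20/9, 4/9, 14/9)
  u_3 = (10/17, -15/17, -10/17)

Orthogonality check:
  u_2 · u_1 = 0 (should be 0)
  u_3 · u_1 = 0 (should be 0)
  u_3 · u_2 = 0 (should be 0)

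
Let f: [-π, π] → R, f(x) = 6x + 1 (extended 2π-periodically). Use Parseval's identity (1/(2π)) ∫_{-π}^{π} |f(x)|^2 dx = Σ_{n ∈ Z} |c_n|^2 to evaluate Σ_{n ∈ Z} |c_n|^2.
Σ |c_n|^2 = 12π^2 + 1

Expand and integrate term by term over [-π, π]:
  ∫ (6x)^2 dx = 36·(2π^3/3); ∫ 2·6·(1)·x dx = 0 (odd integrand); ∫ 1^2 dx = 1·2π.
So (1/(2π)) ∫_{-π}^{π} (6x + 1)^2 dx = 36π^2/3 + 1 = 12π^2 + 1.
Parseval ⇒ Σ |c_n|^2 = 12π^2 + 1.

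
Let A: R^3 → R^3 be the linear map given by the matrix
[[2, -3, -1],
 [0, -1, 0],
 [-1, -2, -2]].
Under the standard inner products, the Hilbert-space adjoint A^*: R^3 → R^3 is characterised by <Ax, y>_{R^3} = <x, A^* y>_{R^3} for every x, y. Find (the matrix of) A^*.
A^* = A^T =
[[2, 0, -1],
 [-3, -1, -2],
 [-1, 0, -2]]

For real matrices with standard dot products, the defining identity <Ax, y> = <x, A^* y> gives (Ax)^T y = x^T (A^*) y, i.e. x^T A^T y = x^T (A^*) y. Since this holds for all x, y, we must have A^* = A^T. Therefore
A^* =
[[2, 0, -1],
 [-3, -1, -2],
 [-1, 0, -2]].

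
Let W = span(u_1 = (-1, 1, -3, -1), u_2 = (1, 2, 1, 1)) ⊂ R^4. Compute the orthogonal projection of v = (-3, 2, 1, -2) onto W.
proj_W(v) = (-16/75, 52/75, -24/25, -16/75)

Set up U = [u_1 | ... | u_2] ∈ R^(4×2). The projector onto W = col(U) is P = U (U^T U)^(-1) U^T.
Compute U^T U =
  [12, -3]
  [-3, 7],
and U^T v = (4, 0).
Solve U^T U · c = U^T v for the coefficients: c = (28/75, 4/25). The projection is proj_W(v) = U c.
Check: (v - proj_W(v)) · u_1 = 0  (should be 0).
Check: (v - proj_W(v)) · u_2 = 0  (should be 0).
Result: proj_W(v) = (-16/75, 52/75, -24/25, -16/75).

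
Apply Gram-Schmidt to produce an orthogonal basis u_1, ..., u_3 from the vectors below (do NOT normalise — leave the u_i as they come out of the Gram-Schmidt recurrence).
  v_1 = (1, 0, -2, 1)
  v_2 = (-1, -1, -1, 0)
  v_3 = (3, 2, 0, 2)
Orthogonal basis:
  u_1 = (1, 0, -2, 1)
  u_2 = (-7/6, -1, -2/3, -1/6)
  u_3 = (-4/17, -1/17, 5/17, 14/17)

Apply the Gram-Schmidt recurrence
  u_1 = v_1
  u_i = v_i − Σ_{j<i} ((v_i · u_j) / (u_j · u_j)) · u_j.

Step by step this gives:
  u_1 = (1, 0, -2, 1)
  u_2 = (-7/6, -1, -2/3, -1/6)
  u_3 = (-4/17, -1/17, 5/17, 14/17)

Orthogonality check:
  u_2 · u_1 = 0 (should be 0)
  u_3 · u_1 = 0 (should be 0)
  u_3 · u_2 = 0 (should be 0)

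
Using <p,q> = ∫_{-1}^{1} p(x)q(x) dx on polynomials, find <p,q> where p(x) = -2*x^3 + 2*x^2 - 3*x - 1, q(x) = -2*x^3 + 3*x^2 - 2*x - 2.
<p,q> = 1142/105

Expand the product: p(x)·q(x) = 4*x^6 - 10*x^5 + 16*x^4 - 7*x^3 - x^2 + 8*x + 2.
∫_{-1}^{1} of each monomial x^k gives [2/(k+1) if k even, 0 if k odd]. Integrating term-by-term (or equivalently evaluating the antiderivative F(x) = 4*x^7/7 - 5*x^6/3 + 16*x^5/5 - 7*x^4/4 - x^3/3 + 4*x^2 + 2*x at the endpoints):
  F(1) − F(−1) = 843/140 − (-2039/420) = 1142/105.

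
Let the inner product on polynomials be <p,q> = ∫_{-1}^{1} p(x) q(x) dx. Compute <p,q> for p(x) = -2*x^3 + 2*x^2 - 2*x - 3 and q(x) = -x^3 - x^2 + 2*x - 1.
<p,q> = 104/35

Expand the product: p(x)·q(x) = 2*x^6 - 4*x^4 + 11*x^3 - 3*x^2 - 4*x + 3.
∫_{-1}^{1} of each monomial x^k gives [2/(k+1) if k even, 0 if k odd]. Integrating term-by-term (or equivalently evaluating the antiderivative F(x) = 2*x^7/7 - 4*x^5/5 + 11*x^4/4 - x^3 - 2*x^2 + 3*x at the endpoints):
  F(1) − F(−1) = 313/140 − (-103/140) = 104/35.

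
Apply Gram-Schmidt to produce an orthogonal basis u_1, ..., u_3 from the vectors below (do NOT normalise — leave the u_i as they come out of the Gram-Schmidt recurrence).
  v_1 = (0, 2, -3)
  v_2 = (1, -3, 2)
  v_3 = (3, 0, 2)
Orthogonal basis:
  u_1 = (0, 2, -3)
  u_2 = (1, -15/13, -10/13)
  u_3 = (5/2, 3/2, 1)

Apply the Gram-Schmidt recurrence
  u_1 = v_1
  u_i = v_i − Σ_{j<i} ((v_i · u_j) / (u_j · u_j)) · u_j.

Step by step this gives:
  u_1 = (0, 2, -3)
  u_2 = (1, -15/13, -10/13)
  u_3 = (5/2, 3/2, 1)

Orthogonality check:
  u_2 · u_1 = 0 (should be 0)
  u_3 · u_1 = 0 (should be 0)
  u_3 · u_2 = 0 (should be 0)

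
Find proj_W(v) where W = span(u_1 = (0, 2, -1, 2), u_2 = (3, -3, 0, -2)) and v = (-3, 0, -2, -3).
proj_W(v) = (-201/98, -5/14, 59/49, -51/49)

Set up U = [u_1 | ... | u_2] ∈ R^(4×2). The projector onto W = col(U) is P = U (U^T U)^(-1) U^T.
Compute U^T U =
  [9, -10]
  [-10, 22],
and U^T v = (-4, -3).
Solve U^T U · c = U^T v for the coefficients: c = (-59/49, -67/98). The projection is proj_W(v) = U c.
Check: (v - proj_W(v)) · u_1 = 0  (should be 0).
Check: (v - proj_W(v)) · u_2 = 0  (should be 0).
Result: proj_W(v) = (-201/98, -5/14, 59/49, -51/49).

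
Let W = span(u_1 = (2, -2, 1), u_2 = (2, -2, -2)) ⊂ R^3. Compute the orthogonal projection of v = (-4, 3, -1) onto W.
proj_W(v) = (-7/2, 7/2, -1)

Set up U = [u_1 | ... | u_2] ∈ R^(3×2). The projector onto W = col(U) is P = U (U^T U)^(-1) U^T.
Compute U^T U =
  [9, 6]
  [6, 12],
and U^T v = (-15, -12).
Solve U^T U · c = U^T v for the coefficients: c = (-3/2, -1/4). The projection is proj_W(v) = U c.
Check: (v - proj_W(v)) · u_1 = 0  (should be 0).
Check: (v - proj_W(v)) · u_2 = 0  (should be 0).
Result: proj_W(v) = (-7/2, 7/2, -1).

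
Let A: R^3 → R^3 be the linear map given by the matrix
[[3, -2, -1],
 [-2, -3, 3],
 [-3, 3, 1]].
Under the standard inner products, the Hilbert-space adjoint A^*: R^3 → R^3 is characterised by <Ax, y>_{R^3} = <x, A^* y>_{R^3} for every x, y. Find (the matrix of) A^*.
A^* = A^T =
[[3, -2, -3],
 [-2, -3, 3],
 [-1, 3, 1]]

For real matrices with standard dot products, the defining identity <Ax, y> = <x, A^* y> gives (Ax)^T y = x^T (A^*) y, i.e. x^T A^T y = x^T (A^*) y. Since this holds for all x, y, we must have A^* = A^T. Therefore
A^* =
[[3, -2, -3],
 [-2, -3, 3],
 [-1, 3, 1]].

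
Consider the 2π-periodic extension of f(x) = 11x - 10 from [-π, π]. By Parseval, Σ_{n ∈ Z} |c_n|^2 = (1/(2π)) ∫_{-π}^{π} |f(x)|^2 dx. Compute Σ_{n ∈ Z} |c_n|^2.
Σ |c_n|^2 = 121π^2/3 + 100

Expand and integrate term by term over [-π, π]:
  ∫ (11x)^2 dx = 121·(2π^3/3); ∫ 2·11·(-10)·x dx = 0 (odd integrand); ∫ (-10)^2 dx = 100·2π.
So (1/(2π)) ∫_{-π}^{π} (11x - 10)^2 dx = 121π^2/3 + 100 = 121π^2/3 + 100.
Parseval ⇒ Σ |c_n|^2 = 121π^2/3 + 100.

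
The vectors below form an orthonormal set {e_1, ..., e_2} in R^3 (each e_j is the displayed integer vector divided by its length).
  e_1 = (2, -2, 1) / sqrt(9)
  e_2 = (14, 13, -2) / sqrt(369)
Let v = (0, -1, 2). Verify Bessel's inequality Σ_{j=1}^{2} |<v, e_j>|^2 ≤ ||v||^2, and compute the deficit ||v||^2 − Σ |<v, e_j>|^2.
Σ |<v, e_j>|^2 = 105/41; ||v||^2 = 5; deficit = 100/41

Write each e_j = u_j / sqrt(<u_j, u_j>) where u_j is the displayed integer vector. Then <v, e_j> = <v, u_j> / sqrt(<u_j, u_j>), so |<v, e_j>|^2 = <v, u_j>^2 / <u_j, u_j>.
Coefficients: <v, e_1> = 4/sqrt(9), <v, e_2> = -17/sqrt(369).
Square and sum: Σ |<v, e_j>|^2 = 105/41.
Compute ||v||^2 = v·v = 5.
Deficit = 5 − 105/41 = 100/41 ≥ 0, confirming Bessel's inequality. (The deficit equals ||v − Σ <v,e_j> e_j||^2, the squared distance from v to span{e_j}.)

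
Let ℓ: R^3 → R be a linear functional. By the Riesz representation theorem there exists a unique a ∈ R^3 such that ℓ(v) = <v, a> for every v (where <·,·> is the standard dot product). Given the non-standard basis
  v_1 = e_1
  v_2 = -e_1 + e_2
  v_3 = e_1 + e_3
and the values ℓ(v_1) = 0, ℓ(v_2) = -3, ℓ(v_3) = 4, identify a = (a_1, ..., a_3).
a = (0, -3, 4)

Write a = (a_1, ..., a_3) in the standard basis. For each basis vector v_i, ℓ(v_i) = <v_i, a> is a linear equation in the a_j's. Collect the n equations into a matrix system V a = ℓ, where row i of V is v_i (expressed in the standard basis). Since V is invertible (lower-triangular with 1s on the diagonal, up to permutation), solve by back-substitution:
  V =
[[1, 0, 0],
 [-1, 1, 0],
 [1, 0, 1]]
  V a = (0, -3, 4)
Solving gives a = (0, -3, 4).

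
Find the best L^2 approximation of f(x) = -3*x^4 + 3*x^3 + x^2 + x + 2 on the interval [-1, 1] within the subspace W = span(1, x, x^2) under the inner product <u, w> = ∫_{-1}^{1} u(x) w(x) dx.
g(x) = -11*x^2/7 + 14*x/5 + 79/35

The best approximation g ∈ W is the orthogonal projection of f onto W. Writing g = a_0 + a_1 x + a_2 x^2, the coefficients solve the normal equations G · a = b where
  G_{ij} = <φ_i, φ_j> and b_i = <f, φ_i>, with φ_0 = 1, φ_1 = x, φ_2 = x^2.
G =
  [2, 0, 2/3]
  [0, 2/3, 0]
  [2/3, 0, 2/5],
b = (52/15, 28/15, 92/105).
Solving gives a_0 = 79/35, a_1 = 14/5, a_2 = -11/7, so
  g(x) = -11*x^2/7 + 14*x/5 + 79/35.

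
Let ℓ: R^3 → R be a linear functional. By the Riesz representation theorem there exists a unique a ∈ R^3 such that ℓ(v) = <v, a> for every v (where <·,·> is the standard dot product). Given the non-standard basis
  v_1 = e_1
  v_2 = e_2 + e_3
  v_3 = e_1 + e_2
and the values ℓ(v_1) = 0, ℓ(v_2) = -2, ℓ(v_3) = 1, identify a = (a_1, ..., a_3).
a = (0, 1, -3)

Write a = (a_1, ..., a_3) in the standard basis. For each basis vector v_i, ℓ(v_i) = <v_i, a> is a linear equation in the a_j's. Collect the n equations into a matrix system V a = ℓ, where row i of V is v_i (expressed in the standard basis). Since V is invertible (lower-triangular with 1s on the diagonal, up to permutation), solve by back-substitution:
  V =
[[1, 0, 0],
 [0, 1, 1],
 [1, 1, 0]]
  V a = (0, -2, 1)
Solving gives a = (0, 1, -3).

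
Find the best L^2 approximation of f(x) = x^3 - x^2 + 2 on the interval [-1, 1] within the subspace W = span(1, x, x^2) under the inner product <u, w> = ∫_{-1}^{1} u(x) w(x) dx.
g(x) = -x^2 + 3*x/5 + 2

The best approximation g ∈ W is the orthogonal projection of f onto W. Writing g = a_0 + a_1 x + a_2 x^2, the coefficients solve the normal equations G · a = b where
  G_{ij} = <φ_i, φ_j> and b_i = <f, φ_i>, with φ_0 = 1, φ_1 = x, φ_2 = x^2.
G =
  [2, 0, 2/3]
  [0, 2/3, 0]
  [2/3, 0, 2/5],
b = (10/3, 2/5, 14/15).
Solving gives a_0 = 2, a_1 = 3/5, a_2 = -1, so
  g(x) = -x^2 + 3*x/5 + 2.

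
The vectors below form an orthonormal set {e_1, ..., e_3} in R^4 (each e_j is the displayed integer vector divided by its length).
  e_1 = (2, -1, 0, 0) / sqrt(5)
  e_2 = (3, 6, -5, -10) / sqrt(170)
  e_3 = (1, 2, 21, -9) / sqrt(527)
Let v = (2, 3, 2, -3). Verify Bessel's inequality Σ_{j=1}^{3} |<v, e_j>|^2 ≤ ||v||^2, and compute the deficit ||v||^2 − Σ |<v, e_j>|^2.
Σ |<v, e_j>|^2 = 708/31; ||v||^2 = 26; deficit = 98/31

Write each e_j = u_j / sqrt(<u_j, u_j>) where u_j is the displayed integer vector. Then <v, e_j> = <v, u_j> / sqrt(<u_j, u_j>), so |<v, e_j>|^2 = <v, u_j>^2 / <u_j, u_j>.
Coefficients: <v, e_1> = 1/sqrt(5), <v, e_2> = 44/sqrt(170), <v, e_3> = 77/sqrt(527).
Square and sum: Σ |<v, e_j>|^2 = 708/31.
Compute ||v||^2 = v·v = 26.
Deficit = 26 − 708/31 = 98/31 ≥ 0, confirming Bessel's inequality. (The deficit equals ||v − Σ <v,e_j> e_j||^2, the squared distance from v to span{e_j}.)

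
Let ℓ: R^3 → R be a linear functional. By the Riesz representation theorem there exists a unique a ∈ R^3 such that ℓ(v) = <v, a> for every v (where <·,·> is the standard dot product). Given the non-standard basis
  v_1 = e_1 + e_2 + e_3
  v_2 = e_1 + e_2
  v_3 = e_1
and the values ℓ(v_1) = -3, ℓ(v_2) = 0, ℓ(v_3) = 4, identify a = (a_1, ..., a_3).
a = (4, -4, -3)

Write a = (a_1, ..., a_3) in the standard basis. For each basis vector v_i, ℓ(v_i) = <v_i, a> is a linear equation in the a_j's. Collect the n equations into a matrix system V a = ℓ, where row i of V is v_i (expressed in the standard basis). Since V is invertible (lower-triangular with 1s on the diagonal, up to permutation), solve by back-substitution:
  V =
[[1, 1, 1],
 [1, 1, 0],
 [1, 0, 0]]
  V a = (-3, 0, 4)
Solving gives a = (4, -4, -3).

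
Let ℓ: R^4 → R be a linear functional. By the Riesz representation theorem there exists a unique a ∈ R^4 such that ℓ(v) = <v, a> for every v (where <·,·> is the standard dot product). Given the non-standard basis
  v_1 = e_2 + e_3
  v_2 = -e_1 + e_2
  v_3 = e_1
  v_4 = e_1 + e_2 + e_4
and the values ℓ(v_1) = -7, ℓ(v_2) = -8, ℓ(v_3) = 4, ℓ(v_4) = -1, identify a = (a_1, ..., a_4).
a = (4, -4, -3, -1)

Write a = (a_1, ..., a_4) in the standard basis. For each basis vector v_i, ℓ(v_i) = <v_i, a> is a linear equation in the a_j's. Collect the n equations into a matrix system V a = ℓ, where row i of V is v_i (expressed in the standard basis). Since V is invertible (lower-triangular with 1s on the diagonal, up to permutation), solve by back-substitution:
  V =
[[0, 1, 1, 0],
 [-1, 1, 0, 0],
 [1, 0, 0, 0],
 [1, 1, 0, 1]]
  V a = (-7, -8, 4, -1)
Solving gives a = (4, -4, -3, -1).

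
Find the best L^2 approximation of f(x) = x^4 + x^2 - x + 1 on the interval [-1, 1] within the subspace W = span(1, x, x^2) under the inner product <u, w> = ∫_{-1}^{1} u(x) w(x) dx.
g(x) = 13*x^2/7 - x + 32/35

The best approximation g ∈ W is the orthogonal projection of f onto W. Writing g = a_0 + a_1 x + a_2 x^2, the coefficients solve the normal equations G · a = b where
  G_{ij} = <φ_i, φ_j> and b_i = <f, φ_i>, with φ_0 = 1, φ_1 = x, φ_2 = x^2.
G =
  [2, 0, 2/3]
  [0, 2/3, 0]
  [2/3, 0, 2/5],
b = (46/15, -2/3, 142/105).
Solving gives a_0 = 32/35, a_1 = -1, a_2 = 13/7, so
  g(x) = 13*x^2/7 - x + 32/35.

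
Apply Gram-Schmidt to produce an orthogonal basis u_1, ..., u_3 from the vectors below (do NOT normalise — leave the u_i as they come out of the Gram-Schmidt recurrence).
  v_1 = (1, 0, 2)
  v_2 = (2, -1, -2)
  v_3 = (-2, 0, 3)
Orthogonal basis:
  u_1 = (1, 0, 2)
  u_2 = (12/5, -1, -6/5)
  u_3 = (-14/41, -42/41, 7/41)

Apply the Gram-Schmidt recurrence
  u_1 = v_1
  u_i = v_i − Σ_{j<i} ((v_i · u_j) / (u_j · u_j)) · u_j.

Step by step this gives:
  u_1 = (1, 0, 2)
  u_2 = (12/5, -1, -6/5)
  u_3 = (-14/41, -42/41, 7/41)

Orthogonality check:
  u_2 · u_1 = 0 (should be 0)
  u_3 · u_1 = 0 (should be 0)
  u_3 · u_2 = 0 (should be 0)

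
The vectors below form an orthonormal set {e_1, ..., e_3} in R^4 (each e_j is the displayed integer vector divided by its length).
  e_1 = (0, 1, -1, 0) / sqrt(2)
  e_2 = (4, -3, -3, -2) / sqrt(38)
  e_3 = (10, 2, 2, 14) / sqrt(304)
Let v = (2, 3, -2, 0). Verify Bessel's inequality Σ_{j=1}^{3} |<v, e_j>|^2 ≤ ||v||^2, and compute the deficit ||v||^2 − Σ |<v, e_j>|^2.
Σ |<v, e_j>|^2 = 59/4; ||v||^2 = 17; deficit = 9/4

Write each e_j = u_j / sqrt(<u_j, u_j>) where u_j is the displayed integer vector. Then <v, e_j> = <v, u_j> / sqrt(<u_j, u_j>), so |<v, e_j>|^2 = <v, u_j>^2 / <u_j, u_j>.
Coefficients: <v, e_1> = 5/sqrt(2), <v, e_2> = 5/sqrt(38), <v, e_3> = 22/sqrt(304).
Square and sum: Σ |<v, e_j>|^2 = 59/4.
Compute ||v||^2 = v·v = 17.
Deficit = 17 − 59/4 = 9/4 ≥ 0, confirming Bessel's inequality. (The deficit equals ||v − Σ <v,e_j> e_j||^2, the squared distance from v to span{e_j}.)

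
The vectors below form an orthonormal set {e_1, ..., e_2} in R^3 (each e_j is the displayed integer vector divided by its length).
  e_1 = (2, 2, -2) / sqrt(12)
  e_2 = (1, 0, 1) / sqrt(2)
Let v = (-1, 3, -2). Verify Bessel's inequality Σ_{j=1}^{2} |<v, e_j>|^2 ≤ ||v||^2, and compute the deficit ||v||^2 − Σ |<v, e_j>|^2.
Σ |<v, e_j>|^2 = 59/6; ||v||^2 = 14; deficit = 25/6

Write each e_j = u_j / sqrt(<u_j, u_j>) where u_j is the displayed integer vector. Then <v, e_j> = <v, u_j> / sqrt(<u_j, u_j>), so |<v, e_j>|^2 = <v, u_j>^2 / <u_j, u_j>.
Coefficients: <v, e_1> = 8/sqrt(12), <v, e_2> = -3/sqrt(2).
Square and sum: Σ |<v, e_j>|^2 = 59/6.
Compute ||v||^2 = v·v = 14.
Deficit = 14 − 59/6 = 25/6 ≥ 0, confirming Bessel's inequality. (The deficit equals ||v − Σ <v,e_j> e_j||^2, the squared distance from v to span{e_j}.)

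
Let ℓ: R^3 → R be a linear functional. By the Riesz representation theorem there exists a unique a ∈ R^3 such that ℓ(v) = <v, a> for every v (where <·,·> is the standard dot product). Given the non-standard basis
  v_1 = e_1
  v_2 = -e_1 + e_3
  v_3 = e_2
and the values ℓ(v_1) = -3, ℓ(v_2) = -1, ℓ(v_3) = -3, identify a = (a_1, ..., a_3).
a = (-3, -3, -4)

Write a = (a_1, ..., a_3) in the standard basis. For each basis vector v_i, ℓ(v_i) = <v_i, a> is a linear equation in the a_j's. Collect the n equations into a matrix system V a = ℓ, where row i of V is v_i (expressed in the standard basis). Since V is invertible (lower-triangular with 1s on the diagonal, up to permutation), solve by back-substitution:
  V =
[[1, 0, 0],
 [-1, 0, 1],
 [0, 1, 0]]
  V a = (-3, -1, -3)
Solving gives a = (-3, -3, -4).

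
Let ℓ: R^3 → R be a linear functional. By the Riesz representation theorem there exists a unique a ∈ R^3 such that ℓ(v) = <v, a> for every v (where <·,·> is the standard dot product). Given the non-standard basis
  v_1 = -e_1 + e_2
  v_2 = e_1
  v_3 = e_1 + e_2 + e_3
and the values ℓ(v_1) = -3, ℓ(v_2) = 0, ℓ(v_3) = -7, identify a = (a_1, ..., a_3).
a = (0, -3, -4)

Write a = (a_1, ..., a_3) in the standard basis. For each basis vector v_i, ℓ(v_i) = <v_i, a> is a linear equation in the a_j's. Collect the n equations into a matrix system V a = ℓ, where row i of V is v_i (expressed in the standard basis). Since V is invertible (lower-triangular with 1s on the diagonal, up to permutation), solve by back-substitution:
  V =
[[-1, 1, 0],
 [1, 0, 0],
 [1, 1, 1]]
  V a = (-3, 0, -7)
Solving gives a = (0, -3, -4).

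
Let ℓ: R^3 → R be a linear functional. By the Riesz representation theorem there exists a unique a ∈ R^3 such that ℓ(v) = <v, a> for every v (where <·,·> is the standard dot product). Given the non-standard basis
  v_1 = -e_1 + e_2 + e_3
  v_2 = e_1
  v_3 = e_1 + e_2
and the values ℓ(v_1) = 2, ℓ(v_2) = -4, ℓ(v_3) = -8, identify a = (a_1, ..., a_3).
a = (-4, -4, 2)

Write a = (a_1, ..., a_3) in the standard basis. For each basis vector v_i, ℓ(v_i) = <v_i, a> is a linear equation in the a_j's. Collect the n equations into a matrix system V a = ℓ, where row i of V is v_i (expressed in the standard basis). Since V is invertible (lower-triangular with 1s on the diagonal, up to permutation), solve by back-substitution:
  V =
[[-1, 1, 1],
 [1, 0, 0],
 [1, 1, 0]]
  V a = (2, -4, -8)
Solving gives a = (-4, -4, 2).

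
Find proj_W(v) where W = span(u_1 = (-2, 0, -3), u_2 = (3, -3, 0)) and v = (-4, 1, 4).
proj_W(v) = (-37/22, 73/22, 27/11)

Set up U = [u_1 | ... | u_2] ∈ R^(3×2). The projector onto W = col(U) is P = U (U^T U)^(-1) U^T.
Compute U^T U =
  [13, -6]
  [-6, 18],
and U^T v = (-4, -15).
Solve U^T U · c = U^T v for the coefficients: c = (-9/11, -73/66). The projection is proj_W(v) = U c.
Check: (v - proj_W(v)) · u_1 = 0  (should be 0).
Check: (v - proj_W(v)) · u_2 = 0  (should be 0).
Result: proj_W(v) = (-37/22, 73/22, 27/11).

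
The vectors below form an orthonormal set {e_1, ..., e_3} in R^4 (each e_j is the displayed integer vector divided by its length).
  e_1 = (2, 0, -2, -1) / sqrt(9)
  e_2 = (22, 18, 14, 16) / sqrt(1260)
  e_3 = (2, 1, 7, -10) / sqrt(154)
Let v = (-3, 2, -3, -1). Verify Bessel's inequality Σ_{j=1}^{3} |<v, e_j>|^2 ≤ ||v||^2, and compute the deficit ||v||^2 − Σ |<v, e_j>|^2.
Σ |<v, e_j>|^2 = 849/110; ||v||^2 = 23; deficit = 1681/110

Write each e_j = u_j / sqrt(<u_j, u_j>) where u_j is the displayed integer vector. Then <v, e_j> = <v, u_j> / sqrt(<u_j, u_j>), so |<v, e_j>|^2 = <v, u_j>^2 / <u_j, u_j>.
Coefficients: <v, e_1> = 1/sqrt(9), <v, e_2> = -88/sqrt(1260), <v, e_3> = -15/sqrt(154).
Square and sum: Σ |<v, e_j>|^2 = 849/110.
Compute ||v||^2 = v·v = 23.
Deficit = 23 − 849/110 = 1681/110 ≥ 0, confirming Bessel's inequality. (The deficit equals ||v − Σ <v,e_j> e_j||^2, the squared distance from v to span{e_j}.)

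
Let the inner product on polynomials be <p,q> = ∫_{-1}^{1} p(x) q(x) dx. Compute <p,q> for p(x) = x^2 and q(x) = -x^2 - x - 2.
<p,q> = -26/15

Expand the product: p(x)·q(x) = -x^4 - x^3 - 2*x^2.
∫_{-1}^{1} of each monomial x^k gives [2/(k+1) if k even, 0 if k odd]. Integrating term-by-term (or equivalently evaluating the antiderivative F(x) = -x^5/5 - x^4/4 - 2*x^3/3 at the endpoints):
  F(1) − F(−1) = -67/60 − (37/60) = -26/15.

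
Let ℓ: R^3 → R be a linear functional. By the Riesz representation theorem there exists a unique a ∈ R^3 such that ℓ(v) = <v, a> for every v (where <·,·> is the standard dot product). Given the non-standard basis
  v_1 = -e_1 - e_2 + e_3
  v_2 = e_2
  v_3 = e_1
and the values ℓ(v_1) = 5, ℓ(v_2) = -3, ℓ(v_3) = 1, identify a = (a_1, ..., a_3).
a = (1, -3, 3)

Write a = (a_1, ..., a_3) in the standard basis. For each basis vector v_i, ℓ(v_i) = <v_i, a> is a linear equation in the a_j's. Collect the n equations into a matrix system V a = ℓ, where row i of V is v_i (expressed in the standard basis). Since V is invertible (lower-triangular with 1s on the diagonal, up to permutation), solve by back-substitution:
  V =
[[-1, -1, 1],
 [0, 1, 0],
 [1, 0, 0]]
  V a = (5, -3, 1)
Solving gives a = (1, -3, 3).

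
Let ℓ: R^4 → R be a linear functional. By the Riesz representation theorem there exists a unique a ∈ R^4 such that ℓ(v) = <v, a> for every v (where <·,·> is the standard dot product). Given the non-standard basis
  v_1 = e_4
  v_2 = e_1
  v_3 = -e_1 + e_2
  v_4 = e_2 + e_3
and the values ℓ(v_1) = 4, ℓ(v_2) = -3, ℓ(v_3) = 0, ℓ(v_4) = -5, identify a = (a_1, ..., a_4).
a = (-3, -3, -2, 4)

Write a = (a_1, ..., a_4) in the standard basis. For each basis vector v_i, ℓ(v_i) = <v_i, a> is a linear equation in the a_j's. Collect the n equations into a matrix system V a = ℓ, where row i of V is v_i (expressed in the standard basis). Since V is invertible (lower-triangular with 1s on the diagonal, up to permutation), solve by back-substitution:
  V =
[[0, 0, 0, 1],
 [1, 0, 0, 0],
 [-1, 1, 0, 0],
 [0, 1, 1, 0]]
  V a = (4, -3, 0, -5)
Solving gives a = (-3, -3, -2, 4).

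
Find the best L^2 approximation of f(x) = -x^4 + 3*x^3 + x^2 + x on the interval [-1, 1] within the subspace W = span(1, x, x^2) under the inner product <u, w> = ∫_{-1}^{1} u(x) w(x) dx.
g(x) = x^2/7 + 14*x/5 + 3/35

The best approximation g ∈ W is the orthogonal projection of f onto W. Writing g = a_0 + a_1 x + a_2 x^2, the coefficients solve the normal equations G · a = b where
  G_{ij} = <φ_i, φ_j> and b_i = <f, φ_i>, with φ_0 = 1, φ_1 = x, φ_2 = x^2.
G =
  [2, 0, 2/3]
  [0, 2/3, 0]
  [2/3, 0, 2/5],
b = (4/15, 28/15, 4/35).
Solving gives a_0 = 3/35, a_1 = 14/5, a_2 = 1/7, so
  g(x) = x^2/7 + 14*x/5 + 3/35.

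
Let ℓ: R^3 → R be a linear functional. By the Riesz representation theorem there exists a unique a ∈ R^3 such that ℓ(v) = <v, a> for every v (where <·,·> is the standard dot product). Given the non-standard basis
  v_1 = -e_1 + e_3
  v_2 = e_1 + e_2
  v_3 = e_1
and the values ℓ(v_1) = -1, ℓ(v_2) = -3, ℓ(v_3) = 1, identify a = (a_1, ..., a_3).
a = (1, -4, 0)

Write a = (a_1, ..., a_3) in the standard basis. For each basis vector v_i, ℓ(v_i) = <v_i, a> is a linear equation in the a_j's. Collect the n equations into a matrix system V a = ℓ, where row i of V is v_i (expressed in the standard basis). Since V is invertible (lower-triangular with 1s on the diagonal, up to permutation), solve by back-substitution:
  V =
[[-1, 0, 1],
 [1, 1, 0],
 [1, 0, 0]]
  V a = (-1, -3, 1)
Solving gives a = (1, -4, 0).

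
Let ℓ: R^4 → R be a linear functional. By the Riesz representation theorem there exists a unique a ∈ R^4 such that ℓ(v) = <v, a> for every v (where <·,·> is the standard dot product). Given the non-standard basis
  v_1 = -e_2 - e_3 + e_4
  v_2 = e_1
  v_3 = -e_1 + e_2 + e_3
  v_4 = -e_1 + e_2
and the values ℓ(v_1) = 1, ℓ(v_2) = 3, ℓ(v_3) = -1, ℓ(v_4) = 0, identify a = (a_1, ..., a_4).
a = (3, 3, -1, 3)

Write a = (a_1, ..., a_4) in the standard basis. For each basis vector v_i, ℓ(v_i) = <v_i, a> is a linear equation in the a_j's. Collect the n equations into a matrix system V a = ℓ, where row i of V is v_i (expressed in the standard basis). Since V is invertible (lower-triangular with 1s on the diagonal, up to permutation), solve by back-substitution:
  V =
[[0, -1, -1, 1],
 [1, 0, 0, 0],
 [-1, 1, 1, 0],
 [-1, 1, 0, 0]]
  V a = (1, 3, -1, 0)
Solving gives a = (3, 3, -1, 3).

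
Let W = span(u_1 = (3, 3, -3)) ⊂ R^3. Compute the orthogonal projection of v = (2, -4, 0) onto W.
proj_W(v) = (-2/3, -2/3, 2/3)

Set up U = [u_1 | ... | u_1] ∈ R^(3×1). The projector onto W = col(U) is P = U (U^T U)^(-1) U^T.
Compute U^T U =
  [27],
and U^T v = (-6).
Solve U^T U · c = U^T v for the coefficients: c = (-2/9). The projection is proj_W(v) = U c.
Check: (v - proj_W(v)) · u_1 = 0  (should be 0).
Result: proj_W(v) = (-2/3, -2/3, 2/3).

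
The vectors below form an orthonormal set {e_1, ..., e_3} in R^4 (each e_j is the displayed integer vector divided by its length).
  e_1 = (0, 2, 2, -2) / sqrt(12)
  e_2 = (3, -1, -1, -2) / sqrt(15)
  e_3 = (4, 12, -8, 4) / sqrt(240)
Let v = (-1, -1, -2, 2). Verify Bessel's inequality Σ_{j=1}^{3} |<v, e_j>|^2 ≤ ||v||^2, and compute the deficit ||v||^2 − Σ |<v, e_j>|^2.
Σ |<v, e_j>|^2 = 29/3; ||v||^2 = 10; deficit = 1/3

Write each e_j = u_j / sqrt(<u_j, u_j>) where u_j is the displayed integer vector. Then <v, e_j> = <v, u_j> / sqrt(<u_j, u_j>), so |<v, e_j>|^2 = <v, u_j>^2 / <u_j, u_j>.
Coefficients: <v, e_1> = -10/sqrt(12), <v, e_2> = -4/sqrt(15), <v, e_3> = 8/sqrt(240).
Square and sum: Σ |<v, e_j>|^2 = 29/3.
Compute ||v||^2 = v·v = 10.
Deficit = 10 − 29/3 = 1/3 ≥ 0, confirming Bessel's inequality. (The deficit equals ||v − Σ <v,e_j> e_j||^2, the squared distance from v to span{e_j}.)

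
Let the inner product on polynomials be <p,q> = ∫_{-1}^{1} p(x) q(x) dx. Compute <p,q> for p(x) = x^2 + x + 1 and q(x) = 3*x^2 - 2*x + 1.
<p,q> = 68/15

Expand the product: p(x)·q(x) = 3*x^4 + x^3 + 2*x^2 - x + 1.
∫_{-1}^{1} of each monomial x^k gives [2/(k+1) if k even, 0 if k odd]. Integrating term-by-term (or equivalently evaluating the antiderivative F(x) = 3*x^5/5 + x^4/4 + 2*x^3/3 - x^2/2 + x at the endpoints):
  F(1) − F(−1) = 121/60 − (-151/60) = 68/15.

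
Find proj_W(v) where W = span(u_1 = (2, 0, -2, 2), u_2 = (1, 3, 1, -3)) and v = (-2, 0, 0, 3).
proj_W(v) = (-43/51, -30/17, -1/3, 77/51)

Set up U = [u_1 | ... | u_2] ∈ R^(4×2). The projector onto W = col(U) is P = U (U^T U)^(-1) U^T.
Compute U^T U =
  [12, -6]
  [-6, 20],
and U^T v = (2, -11).
Solve U^T U · c = U^T v for the coefficients: c = (-13/102, -10/17). The projection is proj_W(v) = U c.
Check: (v - proj_W(v)) · u_1 = 0  (should be 0).
Check: (v - proj_W(v)) · u_2 = 0  (should be 0).
Result: proj_W(v) = (-43/51, -30/17, -1/3, 77/51).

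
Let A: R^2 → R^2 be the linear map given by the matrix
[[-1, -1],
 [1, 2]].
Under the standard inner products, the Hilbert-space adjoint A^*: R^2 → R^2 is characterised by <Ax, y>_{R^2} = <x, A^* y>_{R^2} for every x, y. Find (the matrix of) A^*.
A^* = A^T =
[[-1, 1],
 [-1, 2]]

For real matrices with standard dot products, the defining identity <Ax, y> = <x, A^* y> gives (Ax)^T y = x^T (A^*) y, i.e. x^T A^T y = x^T (A^*) y. Since this holds for all x, y, we must have A^* = A^T. Therefore
A^* =
[[-1, 1],
 [-1, 2]].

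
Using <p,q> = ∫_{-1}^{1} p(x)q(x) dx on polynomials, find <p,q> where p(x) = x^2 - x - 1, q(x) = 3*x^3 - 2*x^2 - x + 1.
<p,q> = -4/3

Expand the product: p(x)·q(x) = 3*x^5 - 5*x^4 - 2*x^3 + 4*x^2 - 1.
∫_{-1}^{1} of each monomial x^k gives [2/(k+1) if k even, 0 if k odd]. Integrating term-by-term (or equivalently evaluating the antiderivative F(x) = x^6/2 - x^5 - x^4/2 + 4*x^3/3 - x at the endpoints):
  F(1) − F(−1) = -2/3 − (2/3) = -4/3.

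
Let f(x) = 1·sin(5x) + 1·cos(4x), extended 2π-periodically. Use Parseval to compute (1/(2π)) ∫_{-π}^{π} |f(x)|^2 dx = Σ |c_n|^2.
Σ |c_n|^2 = 1

Expand |f|^2 and use orthogonality of {sin(nx), cos(mx)} on [-π, π]:
  ∫_{-π}^{π} sin(nx)^2 dx = π, ∫ cos(mx)^2 dx = π, and cross terms integrate to 0.
So ∫_{-π}^{π} f(x)^2 dx = 1^2 · π + 1^2 · π = (1 + 1)π.
Divide by 2π: (1 + 1)/2 = 1.
By Parseval, this equals Σ |c_n|^2.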